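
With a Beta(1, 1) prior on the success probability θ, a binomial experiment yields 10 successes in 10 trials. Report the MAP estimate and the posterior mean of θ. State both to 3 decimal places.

Posterior: Beta(1+10, 1+0) = Beta(11, 1).
Since β = 1 ≤ 1 and α > 1, the Beta density is monotone increasing on [0,1]; the mode is at 1.
Mean = 11/(11+1) = 0.917.

MAP = 1.000, posterior mean = 0.917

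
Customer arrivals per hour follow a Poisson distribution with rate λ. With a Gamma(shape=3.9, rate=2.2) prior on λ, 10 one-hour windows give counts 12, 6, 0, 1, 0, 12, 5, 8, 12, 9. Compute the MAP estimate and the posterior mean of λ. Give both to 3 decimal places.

Σ counts = 65. Posterior: Gamma(shape = 3.9+65 = 68.9, rate = 2.2+10 = 12.2).
Mode = (α−1)/β = 67.9/12.2 = 5.566.
Mean = α/β = 68.9/12.2 = 5.648.
Mean > mode: the posterior has a right tail.

MAP = 5.566; posterior mean = 5.648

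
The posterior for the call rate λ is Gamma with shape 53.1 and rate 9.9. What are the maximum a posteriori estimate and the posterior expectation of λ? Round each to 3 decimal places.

Mode = (α−1)/β = 52.1/9.9 = 5.263.
Mean = α/β = 53.1/9.9 = 5.364.

maximum a posteriori estimate = 5.263, posterior expectation = 5.364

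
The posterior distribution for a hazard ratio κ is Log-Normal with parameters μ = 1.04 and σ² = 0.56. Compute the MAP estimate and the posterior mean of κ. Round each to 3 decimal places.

κ_MAP = 1.616, E[κ|data] = 3.743

Mode = exp(μ − σ²) = exp(0.48) = 1.616.
Mean = exp(μ + σ²/2) = exp(1.320) = 3.743.
The posterior is right-skewed, so the mean exceeds the mode.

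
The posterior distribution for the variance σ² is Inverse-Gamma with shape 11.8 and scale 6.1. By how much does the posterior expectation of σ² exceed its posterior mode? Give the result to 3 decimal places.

Mode = β/(α+1) = 6.1/12.8 = 0.477.
Mean = β/(α−1) = 6.1/10.8 = 0.565.
Difference = 0.565 − 0.477 = 0.088.

0.088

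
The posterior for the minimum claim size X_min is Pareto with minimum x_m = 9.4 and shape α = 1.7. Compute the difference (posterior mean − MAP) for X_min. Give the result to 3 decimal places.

The Pareto density is strictly decreasing on [x_m, ∞), so the mode is x_m = 9.400.
Mean = α·x_m/(α−1) = 1.7·9.4/0.7 = 22.829.
Difference = 22.829 − 9.400 = 13.429.

13.429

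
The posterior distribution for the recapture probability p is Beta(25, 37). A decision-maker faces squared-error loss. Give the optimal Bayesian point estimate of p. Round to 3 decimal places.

0.403

Mode = (25−1)/(25+37−2) = 24/60 = 0.400.
Mean = 25/(25+37) = 25/62 = 0.403.
Squared-error loss ⇒ the optimal estimator is the posterior mean.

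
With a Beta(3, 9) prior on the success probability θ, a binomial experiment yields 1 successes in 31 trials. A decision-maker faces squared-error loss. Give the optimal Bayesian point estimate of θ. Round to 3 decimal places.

0.093

Posterior: Beta(3+1, 9+30) = Beta(4, 39).
Mode = (4−1)/(4+39−2) = 3/41 = 0.073.
Mean = 4/(4+39) = 4/43 = 0.093.
Squared-error loss ⇒ the optimal estimator is the posterior mean.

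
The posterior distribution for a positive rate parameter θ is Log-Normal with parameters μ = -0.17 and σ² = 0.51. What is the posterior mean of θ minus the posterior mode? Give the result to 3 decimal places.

0.582

Mode = exp(μ − σ²) = exp(-0.68) = 0.507.
Mean = exp(μ + σ²/2) = exp(0.085) = 1.089.
Difference = 1.089 − 0.507 = 0.582.
Mean > mode: the posterior has a right tail.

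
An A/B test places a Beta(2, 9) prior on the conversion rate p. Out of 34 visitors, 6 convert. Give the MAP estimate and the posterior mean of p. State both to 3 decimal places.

Posterior: Beta(2+6, 9+28) = Beta(8, 37).
Mode = (8−1)/(8+37−2) = 7/43 = 0.163.
Mean = 8/(8+37) = 8/45 = 0.178.

MAP = 0.163; posterior mean = 0.178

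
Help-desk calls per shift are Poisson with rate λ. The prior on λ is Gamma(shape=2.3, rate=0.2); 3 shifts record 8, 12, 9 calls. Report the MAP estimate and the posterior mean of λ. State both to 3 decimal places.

Σ counts = 29. Posterior: Gamma(shape = 2.3+29 = 31.3, rate = 0.2+3 = 3.2).
Mode = (α−1)/β = 30.3/3.2 = 9.469.
Mean = α/β = 31.3/3.2 = 9.781.

λ_MAP = 9.469, E[λ|data] = 9.781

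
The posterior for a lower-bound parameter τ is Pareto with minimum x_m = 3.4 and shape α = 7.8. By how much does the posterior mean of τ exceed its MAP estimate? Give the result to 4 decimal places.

The Pareto density is strictly decreasing on [x_m, ∞), so the mode is x_m = 3.4000.
Mean = α·x_m/(α−1) = 7.8·3.4/6.8 = 3.9000.
Difference = 3.9000 − 3.4000 = 0.5000.
The mean is pulled above the mode by the posterior's right skew.

0.5000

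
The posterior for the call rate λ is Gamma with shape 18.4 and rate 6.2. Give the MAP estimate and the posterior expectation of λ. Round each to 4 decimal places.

MAP estimate = 2.8065, posterior expectation = 2.9677

Mode = (α−1)/β = 17.4/6.2 = 2.8065.
Mean = α/β = 18.4/6.2 = 2.9677.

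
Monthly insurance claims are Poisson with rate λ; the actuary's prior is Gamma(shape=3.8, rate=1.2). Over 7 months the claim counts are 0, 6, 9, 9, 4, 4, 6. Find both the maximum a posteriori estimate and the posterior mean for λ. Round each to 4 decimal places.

Σ counts = 38. Posterior: Gamma(shape = 3.8+38 = 41.8, rate = 1.2+7 = 8.2).
Mode = (α−1)/β = 40.8/8.2 = 4.9756.
Mean = α/β = 41.8/8.2 = 5.0976.

MAP: 4.9756. Posterior mean: 5.0976.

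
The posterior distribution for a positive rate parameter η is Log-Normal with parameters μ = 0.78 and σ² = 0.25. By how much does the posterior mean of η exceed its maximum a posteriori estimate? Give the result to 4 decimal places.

0.7730

Mode = exp(μ − σ²) = exp(0.53) = 1.6989.
Mean = exp(μ + σ²/2) = exp(0.905) = 2.4719.
Difference = 2.4719 − 1.6989 = 0.7730.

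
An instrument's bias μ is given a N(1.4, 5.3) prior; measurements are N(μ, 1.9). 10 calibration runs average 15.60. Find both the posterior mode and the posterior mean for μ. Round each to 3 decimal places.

Posterior for μ is Normal. Precision-weighted mean: (1/5.3·1.4 + 10/1.9·15.60) / (1/5.3 + 10/1.9) = 15.109.
A Normal posterior is symmetric, so mode = mean.

MAP = 15.109, posterior mean = 15.109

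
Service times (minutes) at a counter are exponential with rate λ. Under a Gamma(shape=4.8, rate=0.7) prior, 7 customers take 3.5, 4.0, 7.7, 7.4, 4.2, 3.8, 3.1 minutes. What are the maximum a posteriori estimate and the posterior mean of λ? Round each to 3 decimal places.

Σ times = 33.7. Posterior: Gamma(shape = 4.8+7 = 11.8, rate = 0.7+33.7 = 34.4).
Mode = (α−1)/β = 10.8/34.4 = 0.314.
Mean = α/β = 11.8/34.4 = 0.343.

MAP: 0.314. Posterior mean: 0.343.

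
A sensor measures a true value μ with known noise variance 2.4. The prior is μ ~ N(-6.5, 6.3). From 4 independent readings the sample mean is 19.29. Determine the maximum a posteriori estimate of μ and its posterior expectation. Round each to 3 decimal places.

MAP = 17.047; posterior mean = 17.047

Posterior for μ is Normal. Precision-weighted mean: (1/6.3·-6.5 + 4/2.4·19.29) / (1/6.3 + 4/2.4) = 17.047.
A Normal posterior is symmetric, so mode = mean.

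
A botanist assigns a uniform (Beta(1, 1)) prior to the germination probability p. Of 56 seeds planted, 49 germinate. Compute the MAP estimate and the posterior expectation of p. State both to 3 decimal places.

Posterior: Beta(1+49, 1+7) = Beta(50, 8).
Mode = (50−1)/(50+8−2) = 49/56 = 0.875.
With a flat prior the MAP equals the MLE, 49/56.
Mean = 50/(50+8) = 50/58 = 0.862.

p_MAP = 0.875, E[p|data] = 0.862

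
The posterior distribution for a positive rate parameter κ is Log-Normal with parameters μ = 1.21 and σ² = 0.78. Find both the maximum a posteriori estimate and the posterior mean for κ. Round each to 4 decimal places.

Mode = exp(μ − σ²) = exp(0.43) = 1.5373.
Mean = exp(μ + σ²/2) = exp(1.600) = 4.9530.

MAP = 1.5373; posterior mean = 4.9530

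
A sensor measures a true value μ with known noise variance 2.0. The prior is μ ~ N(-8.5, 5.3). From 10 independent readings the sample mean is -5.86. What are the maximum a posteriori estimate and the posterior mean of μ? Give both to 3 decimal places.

Posterior for μ is Normal. Precision-weighted mean: (1/5.3·-8.5 + 10/2.0·-5.86) / (1/5.3 + 10/2.0) = -5.956.
A Normal posterior is symmetric, so mode = mean.

maximum a posteriori estimate = -5.956, posterior mean = -5.956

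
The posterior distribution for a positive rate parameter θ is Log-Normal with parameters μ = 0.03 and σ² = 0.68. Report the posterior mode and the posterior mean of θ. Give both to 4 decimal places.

Mode = exp(μ − σ²) = exp(-0.65) = 0.5220.
Mean = exp(μ + σ²/2) = exp(0.370) = 1.4477.
The mean is pulled above the mode by the posterior's right skew.

MAP: 0.5220. Posterior mean: 1.4477.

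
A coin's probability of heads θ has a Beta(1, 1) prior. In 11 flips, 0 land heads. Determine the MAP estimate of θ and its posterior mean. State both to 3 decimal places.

Posterior: Beta(1+0, 1+11) = Beta(1, 12).
Since α = 1 ≤ 1 and β > 1, the Beta density is monotone decreasing on [0,1]; the mode is at 0.
Mean = 1/(1+12) = 0.077.

MAP = 0.000; posterior mean = 0.077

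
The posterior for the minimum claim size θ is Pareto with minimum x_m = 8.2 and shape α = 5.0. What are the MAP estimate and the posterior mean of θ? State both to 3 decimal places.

MAP = 8.200, posterior mean = 10.250

The Pareto density is strictly decreasing on [x_m, ∞), so the mode is x_m = 8.200.
Mean = α·x_m/(α−1) = 5.0·8.2/4.0 = 10.250.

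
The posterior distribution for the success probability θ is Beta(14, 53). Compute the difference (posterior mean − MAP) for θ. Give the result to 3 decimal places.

0.009

Mode = (14−1)/(14+53−2) = 13/65 = 0.200.
Mean = 14/(14+53) = 14/67 = 0.209.
Difference = 0.209 − 0.200 = 0.009.
The posterior is right-skewed, so the mean exceeds the mode.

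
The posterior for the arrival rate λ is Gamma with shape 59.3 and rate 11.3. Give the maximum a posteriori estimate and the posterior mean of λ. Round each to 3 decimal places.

Mode = (α−1)/β = 58.3/11.3 = 5.159.
Mean = α/β = 59.3/11.3 = 5.248.

MAP = 5.159; posterior mean = 5.248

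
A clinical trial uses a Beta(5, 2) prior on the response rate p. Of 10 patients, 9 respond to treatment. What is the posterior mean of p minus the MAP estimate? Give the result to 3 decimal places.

Posterior: Beta(5+9, 2+1) = Beta(14, 3).
Mode = (14−1)/(14+3−2) = 13/15 = 0.867.
Mean = 14/(14+3) = 14/17 = 0.824.
Difference = 0.824 − 0.867 = -0.043.
Left-skewed posterior ⇒ mean < mode.

-0.043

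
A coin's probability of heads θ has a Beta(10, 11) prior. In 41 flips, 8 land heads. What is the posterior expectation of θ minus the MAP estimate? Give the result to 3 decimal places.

Posterior: Beta(10+8, 11+33) = Beta(18, 44).
Mode = (18−1)/(18+44−2) = 17/60 = 0.283.
Mean = 18/(18+44) = 18/62 = 0.290.
Difference = 0.290 − 0.283 = 0.007.

0.007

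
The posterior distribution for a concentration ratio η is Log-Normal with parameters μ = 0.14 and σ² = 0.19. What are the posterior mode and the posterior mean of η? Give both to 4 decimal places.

Mode = exp(μ − σ²) = exp(-0.05) = 0.9512.
Mean = exp(μ + σ²/2) = exp(0.235) = 1.2649.

MAP: 0.9512. Posterior mean: 1.2649.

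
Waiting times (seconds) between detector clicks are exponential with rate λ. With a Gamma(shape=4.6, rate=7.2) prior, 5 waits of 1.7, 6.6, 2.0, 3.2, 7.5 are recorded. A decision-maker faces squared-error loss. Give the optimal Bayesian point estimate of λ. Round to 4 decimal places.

Σ times = 21.0. Posterior: Gamma(shape = 4.6+5 = 9.6, rate = 7.2+21.0 = 28.2).
Mode = (α−1)/β = 8.6/28.2 = 0.3050.
Mean = α/β = 9.6/28.2 = 0.3404.
Squared-error loss ⇒ the optimal estimator is the posterior mean.

0.3404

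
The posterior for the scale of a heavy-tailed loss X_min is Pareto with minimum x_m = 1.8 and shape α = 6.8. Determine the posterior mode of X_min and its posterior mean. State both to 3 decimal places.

X_min_MAP = 1.800, E[X_min|data] = 2.110

The Pareto density is strictly decreasing on [x_m, ∞), so the mode is x_m = 1.800.
Mean = α·x_m/(α−1) = 6.8·1.8/5.8 = 2.110.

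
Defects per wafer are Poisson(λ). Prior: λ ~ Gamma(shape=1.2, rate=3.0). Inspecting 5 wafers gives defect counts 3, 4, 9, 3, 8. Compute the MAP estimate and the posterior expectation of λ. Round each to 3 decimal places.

Σ counts = 27. Posterior: Gamma(shape = 1.2+27 = 28.2, rate = 3.0+5 = 8.0).
Mode = (α−1)/β = 27.2/8.0 = 3.400.
Mean = α/β = 28.2/8.0 = 3.525.

MAP: 3.400. Posterior mean: 3.525.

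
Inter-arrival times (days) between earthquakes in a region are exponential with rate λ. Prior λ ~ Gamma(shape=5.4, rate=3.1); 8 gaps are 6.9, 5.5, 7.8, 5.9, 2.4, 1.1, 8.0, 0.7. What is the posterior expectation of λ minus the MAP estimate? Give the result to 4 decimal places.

0.0242

Σ times = 38.3. Posterior: Gamma(shape = 5.4+8 = 13.4, rate = 3.1+38.3 = 41.4).
Mode = (α−1)/β = 12.4/41.4 = 0.2995.
Mean = α/β = 13.4/41.4 = 0.3237.
Difference = 0.3237 − 0.2995 = 0.0242.
The mean is pulled above the mode by the posterior's right skew.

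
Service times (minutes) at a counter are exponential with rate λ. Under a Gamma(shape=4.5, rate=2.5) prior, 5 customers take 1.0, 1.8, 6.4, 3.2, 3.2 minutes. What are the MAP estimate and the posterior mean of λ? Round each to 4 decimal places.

Σ times = 15.6. Posterior: Gamma(shape = 4.5+5 = 9.5, rate = 2.5+15.6 = 18.1).
Mode = (α−1)/β = 8.5/18.1 = 0.4696.
Mean = α/β = 9.5/18.1 = 0.5249.
Mean > mode: the posterior has a right tail.

MAP = 0.4696; posterior mean = 0.5249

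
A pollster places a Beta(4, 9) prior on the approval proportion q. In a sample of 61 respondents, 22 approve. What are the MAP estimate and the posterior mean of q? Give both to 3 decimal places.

q_MAP = 0.347, E[q|data] = 0.351

Posterior: Beta(4+22, 9+39) = Beta(26, 48).
Mode = (26−1)/(26+48−2) = 25/72 = 0.347.
Mean = 26/(26+48) = 26/74 = 0.351.
The posterior is right-skewed, so the mean exceeds the mode.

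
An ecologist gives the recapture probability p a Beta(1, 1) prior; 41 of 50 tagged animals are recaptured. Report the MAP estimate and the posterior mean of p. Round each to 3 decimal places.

MAP = 0.820, posterior mean = 0.808

Posterior: Beta(1+41, 1+9) = Beta(42, 10).
Mode = (42−1)/(42+10−2) = 41/50 = 0.820.
With a flat prior the MAP equals the MLE, 41/50.
Mean = 42/(42+10) = 42/52 = 0.808.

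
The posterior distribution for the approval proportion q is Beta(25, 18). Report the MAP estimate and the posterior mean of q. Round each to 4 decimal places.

MAP = 0.5854; posterior mean = 0.5814

Mode = (25−1)/(25+18−2) = 24/41 = 0.5854.
Mean = 25/(25+18) = 25/43 = 0.5814.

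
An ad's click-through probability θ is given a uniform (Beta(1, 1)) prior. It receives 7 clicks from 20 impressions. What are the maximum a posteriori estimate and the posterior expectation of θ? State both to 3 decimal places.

Posterior: Beta(1+7, 1+13) = Beta(8, 14).
Mode = (8−1)/(8+14−2) = 7/20 = 0.350.
Mean = 8/(8+14) = 8/22 = 0.364.

θ_MAP = 0.350, E[θ|data] = 0.364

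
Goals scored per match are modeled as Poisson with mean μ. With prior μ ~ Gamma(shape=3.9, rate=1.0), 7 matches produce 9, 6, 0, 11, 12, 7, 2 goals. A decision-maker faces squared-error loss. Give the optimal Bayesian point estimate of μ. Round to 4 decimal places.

Σ counts = 47. Posterior: Gamma(shape = 3.9+47 = 50.9, rate = 1.0+7 = 8.0).
Mode = (α−1)/β = 49.9/8.0 = 6.2375.
Mean = α/β = 50.9/8.0 = 6.3625.
Squared-error loss ⇒ the optimal estimator is the posterior mean.

6.3625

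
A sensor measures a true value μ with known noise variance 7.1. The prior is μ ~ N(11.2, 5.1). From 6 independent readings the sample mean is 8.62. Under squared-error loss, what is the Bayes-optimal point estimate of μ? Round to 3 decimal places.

9.106

Posterior for μ is Normal. Precision-weighted mean: (1/5.1·11.2 + 6/7.1·8.62) / (1/5.1 + 6/7.1) = 9.106.
A Normal posterior is symmetric, so mode = mean.
Squared-error loss ⇒ the optimal estimator is the posterior mean.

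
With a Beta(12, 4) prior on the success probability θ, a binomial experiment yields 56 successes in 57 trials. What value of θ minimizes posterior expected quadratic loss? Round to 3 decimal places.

0.932

Posterior: Beta(12+56, 4+1) = Beta(68, 5).
Mode = (68−1)/(68+5−2) = 67/71 = 0.944.
Mean = 68/(68+5) = 68/73 = 0.932.
Quadratic loss ⇒ the optimal estimator is the posterior mean.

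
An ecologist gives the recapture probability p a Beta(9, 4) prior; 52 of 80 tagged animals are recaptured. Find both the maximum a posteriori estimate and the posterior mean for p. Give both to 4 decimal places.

Posterior: Beta(9+52, 4+28) = Beta(61, 32).
Mode = (61−1)/(61+32−2) = 60/91 = 0.6593.
Mean = 61/(61+32) = 61/93 = 0.6559.

p_MAP = 0.6593, E[p|data] = 0.6559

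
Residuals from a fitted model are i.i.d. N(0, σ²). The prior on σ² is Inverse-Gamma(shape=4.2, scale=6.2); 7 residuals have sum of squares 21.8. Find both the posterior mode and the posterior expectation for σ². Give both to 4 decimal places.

σ²_MAP = 1.9655, E[σ²|data] = 2.5522

Posterior: Inverse-Gamma(shape = 4.2+7/2 = 7.7, scale = 6.2+21.8/2 = 17.1).
Mode = β/(α+1) = 17.1/8.7 = 1.9655.
Mean = β/(α−1) = 17.1/6.7 = 2.5522.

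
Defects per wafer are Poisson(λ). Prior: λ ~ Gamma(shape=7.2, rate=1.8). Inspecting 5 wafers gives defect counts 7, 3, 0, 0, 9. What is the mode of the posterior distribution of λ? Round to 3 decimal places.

Σ counts = 19. Posterior: Gamma(shape = 7.2+19 = 26.2, rate = 1.8+5 = 6.8).
Mode = (α−1)/β = 25.2/6.8 = 3.706.
Mean = α/β = 26.2/6.8 = 3.853.
This is the posterior mode — the MAP estimate.

3.706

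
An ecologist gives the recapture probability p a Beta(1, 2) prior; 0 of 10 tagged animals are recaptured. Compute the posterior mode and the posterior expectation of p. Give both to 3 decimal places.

Posterior: Beta(1+0, 2+10) = Beta(1, 12).
Since α = 1 ≤ 1 and β > 1, the Beta density is monotone decreasing on [0,1]; the mode is at 0.
Mean = 1/(1+12) = 0.077.
Right-skewed posterior ⇒ mode < mean.

MAP: 0.000. Posterior mean: 0.077.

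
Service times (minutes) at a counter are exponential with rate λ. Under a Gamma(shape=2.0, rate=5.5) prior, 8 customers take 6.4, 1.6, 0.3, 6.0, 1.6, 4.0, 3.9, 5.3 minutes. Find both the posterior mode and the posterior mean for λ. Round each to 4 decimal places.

Σ times = 29.1. Posterior: Gamma(shape = 2.0+8 = 10.0, rate = 5.5+29.1 = 34.6).
Mode = (α−1)/β = 9.0/34.6 = 0.2601.
Mean = α/β = 10.0/34.6 = 0.2890.

MAP = 0.2601; posterior mean = 0.2890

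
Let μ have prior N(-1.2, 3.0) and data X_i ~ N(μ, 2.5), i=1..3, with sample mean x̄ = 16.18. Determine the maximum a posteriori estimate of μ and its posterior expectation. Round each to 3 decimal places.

Posterior for μ is Normal. Precision-weighted mean: (1/3.0·-1.2 + 3/2.5·16.18) / (1/3.0 + 3/2.5) = 12.402.
A Normal posterior is symmetric, so mode = mean.

MAP = 12.402; posterior mean = 12.402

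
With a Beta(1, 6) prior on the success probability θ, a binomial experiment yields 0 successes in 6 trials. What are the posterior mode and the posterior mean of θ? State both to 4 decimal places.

Posterior: Beta(1+0, 6+6) = Beta(1, 12).
Since α = 1 ≤ 1 and β > 1, the Beta density is monotone decreasing on [0,1]; the mode is at 0.
Mean = 1/(1+12) = 0.0769.
The posterior is right-skewed, so the mean exceeds the mode.

MAP: 0.0000. Posterior mean: 0.0769.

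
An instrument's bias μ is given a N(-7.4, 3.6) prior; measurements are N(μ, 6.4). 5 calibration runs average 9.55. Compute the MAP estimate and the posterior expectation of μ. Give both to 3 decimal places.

Posterior for μ is Normal. Precision-weighted mean: (1/3.6·-7.4 + 5/6.4·9.55) / (1/3.6 + 5/6.4) = 5.104.
A Normal posterior is symmetric, so mode = mean.

μ_MAP = 5.104, E[μ|data] = 5.104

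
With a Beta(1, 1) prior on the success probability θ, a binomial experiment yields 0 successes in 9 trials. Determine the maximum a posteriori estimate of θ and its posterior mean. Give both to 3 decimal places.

maximum a posteriori estimate = 0.000, posterior mean = 0.091

Posterior: Beta(1+0, 1+9) = Beta(1, 10).
Since α = 1 ≤ 1 and β > 1, the Beta density is monotone decreasing on [0,1]; the mode is at 0.
Mean = 1/(1+10) = 0.091.
The mean is pulled above the mode by the posterior's right skew.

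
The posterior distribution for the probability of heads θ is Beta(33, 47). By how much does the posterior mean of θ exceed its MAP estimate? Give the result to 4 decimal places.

Mode = (33−1)/(33+47−2) = 32/78 = 0.4103.
Mean = 33/(33+47) = 33/80 = 0.4125.
Difference = 0.4125 − 0.4103 = 0.0022.

0.0022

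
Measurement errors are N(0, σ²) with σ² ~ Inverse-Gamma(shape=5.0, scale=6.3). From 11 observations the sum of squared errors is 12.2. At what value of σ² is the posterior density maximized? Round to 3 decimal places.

1.078

Posterior: Inverse-Gamma(shape = 5.0+11/2 = 10.5, scale = 6.3+12.2/2 = 12.4).
Mode = β/(α+1) = 12.4/11.5 = 1.078.
Mean = β/(α−1) = 12.4/9.5 = 1.305.
This is the posterior mode — the MAP estimate.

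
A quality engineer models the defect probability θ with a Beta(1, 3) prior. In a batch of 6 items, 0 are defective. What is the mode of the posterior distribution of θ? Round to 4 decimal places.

Posterior: Beta(1+0, 3+6) = Beta(1, 9).
Since α = 1 ≤ 1 and β > 1, the Beta density is monotone decreasing on [0,1]; the mode is at 0.
Mean = 1/(1+9) = 0.1000.
This is the posterior mode — the MAP estimate.

0.0000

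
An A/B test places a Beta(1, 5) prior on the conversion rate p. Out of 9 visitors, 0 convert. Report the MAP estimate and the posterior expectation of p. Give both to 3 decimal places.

Posterior: Beta(1+0, 5+9) = Beta(1, 14).
Since α = 1 ≤ 1 and β > 1, the Beta density is monotone decreasing on [0,1]; the mode is at 0.
Mean = 1/(1+14) = 0.067.

MAP: 0.000. Posterior mean: 0.067.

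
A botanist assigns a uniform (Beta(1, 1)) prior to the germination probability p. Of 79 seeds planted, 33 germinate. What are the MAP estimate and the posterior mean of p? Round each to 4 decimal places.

MAP: 0.4177. Posterior mean: 0.4198.

Posterior: Beta(1+33, 1+46) = Beta(34, 47).
Mode = (34−1)/(34+47−2) = 33/79 = 0.4177.
Mean = 34/(34+47) = 34/81 = 0.4198.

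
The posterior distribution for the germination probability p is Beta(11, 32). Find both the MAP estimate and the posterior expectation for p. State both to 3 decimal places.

MAP = 0.244, posterior mean = 0.256

Mode = (11−1)/(11+32−2) = 10/41 = 0.244.
Mean = 11/(11+32) = 11/43 = 0.256.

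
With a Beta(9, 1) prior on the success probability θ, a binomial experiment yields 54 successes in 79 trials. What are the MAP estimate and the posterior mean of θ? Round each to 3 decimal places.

θ_MAP = 0.713, E[θ|data] = 0.708

Posterior: Beta(9+54, 1+25) = Beta(63, 26).
Mode = (63−1)/(63+26−2) = 62/87 = 0.713.
Mean = 63/(63+26) = 63/89 = 0.708.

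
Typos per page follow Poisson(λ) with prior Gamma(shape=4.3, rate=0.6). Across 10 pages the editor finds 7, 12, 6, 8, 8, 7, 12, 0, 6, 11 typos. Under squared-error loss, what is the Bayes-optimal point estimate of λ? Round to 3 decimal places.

Σ counts = 77. Posterior: Gamma(shape = 4.3+77 = 81.3, rate = 0.6+10 = 10.6).
Mode = (α−1)/β = 80.3/10.6 = 7.575.
Mean = α/β = 81.3/10.6 = 7.670.
Squared-error loss ⇒ the optimal estimator is the posterior mean.

7.670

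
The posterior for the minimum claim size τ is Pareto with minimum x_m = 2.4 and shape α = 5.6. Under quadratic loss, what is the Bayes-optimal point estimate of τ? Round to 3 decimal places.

The Pareto density is strictly decreasing on [x_m, ∞), so the mode is x_m = 2.400.
Mean = α·x_m/(α−1) = 5.6·2.4/4.6 = 2.922.
Quadratic loss ⇒ the optimal estimator is the posterior mean.

2.922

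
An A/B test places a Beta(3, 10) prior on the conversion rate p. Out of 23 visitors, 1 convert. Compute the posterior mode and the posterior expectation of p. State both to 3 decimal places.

p_MAP = 0.088, E[p|data] = 0.111

Posterior: Beta(3+1, 10+22) = Beta(4, 32).
Mode = (4−1)/(4+32−2) = 3/34 = 0.088.
Mean = 4/(4+32) = 4/36 = 0.111.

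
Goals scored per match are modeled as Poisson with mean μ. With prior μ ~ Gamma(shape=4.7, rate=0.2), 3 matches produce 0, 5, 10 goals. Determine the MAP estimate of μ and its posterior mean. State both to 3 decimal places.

MAP = 5.844; posterior mean = 6.156

Σ counts = 15. Posterior: Gamma(shape = 4.7+15 = 19.7, rate = 0.2+3 = 3.2).
Mode = (α−1)/β = 18.7/3.2 = 5.844.
Mean = α/β = 19.7/3.2 = 6.156.
The posterior is right-skewed, so the mean exceeds the mode.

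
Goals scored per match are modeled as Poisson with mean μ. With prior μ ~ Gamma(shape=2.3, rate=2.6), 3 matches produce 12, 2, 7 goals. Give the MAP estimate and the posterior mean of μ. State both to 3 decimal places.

MAP = 3.982; posterior mean = 4.161

Σ counts = 21. Posterior: Gamma(shape = 2.3+21 = 23.3, rate = 2.6+3 = 5.6).
Mode = (α−1)/β = 22.3/5.6 = 3.982.
Mean = α/β = 23.3/5.6 = 4.161.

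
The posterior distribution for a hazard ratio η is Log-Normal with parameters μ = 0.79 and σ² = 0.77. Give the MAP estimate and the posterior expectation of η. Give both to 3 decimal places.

MAP estimate = 1.020, posterior expectation = 3.238

Mode = exp(μ − σ²) = exp(0.02) = 1.020.
Mean = exp(μ + σ²/2) = exp(1.175) = 3.238.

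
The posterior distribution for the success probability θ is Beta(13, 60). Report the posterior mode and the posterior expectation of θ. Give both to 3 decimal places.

Mode = (13−1)/(13+60−2) = 12/71 = 0.169.
Mean = 13/(13+60) = 13/73 = 0.178.

MAP = 0.169, posterior mean = 0.178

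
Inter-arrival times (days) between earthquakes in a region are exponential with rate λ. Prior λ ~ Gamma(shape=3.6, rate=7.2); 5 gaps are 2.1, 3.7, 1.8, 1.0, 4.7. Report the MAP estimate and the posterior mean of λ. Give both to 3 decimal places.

MAP = 0.371, posterior mean = 0.420

Σ times = 13.3. Posterior: Gamma(shape = 3.6+5 = 8.6, rate = 7.2+13.3 = 20.5).
Mode = (α−1)/β = 7.6/20.5 = 0.371.
Mean = α/β = 8.6/20.5 = 0.420.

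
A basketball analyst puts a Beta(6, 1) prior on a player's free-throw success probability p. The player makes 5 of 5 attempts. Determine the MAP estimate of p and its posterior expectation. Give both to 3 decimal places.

MAP = 1.000, posterior mean = 0.917

Posterior: Beta(6+5, 1+0) = Beta(11, 1).
Since β = 1 ≤ 1 and α > 1, the Beta density is monotone increasing on [0,1]; the mode is at 1.
Mean = 11/(11+1) = 0.917.
The mean is pulled below the mode by the posterior's left skew.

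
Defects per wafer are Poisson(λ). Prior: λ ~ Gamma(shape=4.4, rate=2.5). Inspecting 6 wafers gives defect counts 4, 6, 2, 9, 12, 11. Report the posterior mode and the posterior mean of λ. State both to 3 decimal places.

Σ counts = 44. Posterior: Gamma(shape = 4.4+44 = 48.4, rate = 2.5+6 = 8.5).
Mode = (α−1)/β = 47.4/8.5 = 5.576.
Mean = α/β = 48.4/8.5 = 5.694.
The posterior is right-skewed, so the mean exceeds the mode.

MAP: 5.576. Posterior mean: 5.694.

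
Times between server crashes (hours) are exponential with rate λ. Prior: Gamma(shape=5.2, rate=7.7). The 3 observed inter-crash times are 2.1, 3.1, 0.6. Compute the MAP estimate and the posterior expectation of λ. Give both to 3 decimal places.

Σ times = 5.8. Posterior: Gamma(shape = 5.2+3 = 8.2, rate = 7.7+5.8 = 13.5).
Mode = (α−1)/β = 7.2/13.5 = 0.533.
Mean = α/β = 8.2/13.5 = 0.607.

MAP estimate = 0.533, posterior expectation = 0.607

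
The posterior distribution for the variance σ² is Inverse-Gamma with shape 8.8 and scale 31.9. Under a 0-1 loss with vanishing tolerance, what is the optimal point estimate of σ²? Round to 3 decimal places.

Mode = β/(α+1) = 31.9/9.8 = 3.255.
Mean = β/(α−1) = 31.9/7.8 = 4.090.
This is the posterior mode — the MAP estimate.

3.255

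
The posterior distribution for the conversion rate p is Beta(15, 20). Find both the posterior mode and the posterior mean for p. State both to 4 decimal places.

posterior mode = 0.4242, posterior mean = 0.4286

Mode = (15−1)/(15+20−2) = 14/33 = 0.4242.
Mean = 15/(15+20) = 15/35 = 0.4286.
The mean is pulled above the mode by the posterior's right skew.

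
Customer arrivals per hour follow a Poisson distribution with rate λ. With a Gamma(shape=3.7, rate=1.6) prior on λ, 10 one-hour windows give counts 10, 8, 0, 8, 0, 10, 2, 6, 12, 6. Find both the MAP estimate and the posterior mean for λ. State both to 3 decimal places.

MAP estimate = 5.578, posterior mean = 5.664

Σ counts = 62. Posterior: Gamma(shape = 3.7+62 = 65.7, rate = 1.6+10 = 11.6).
Mode = (α−1)/β = 64.7/11.6 = 5.578.
Mean = α/β = 65.7/11.6 = 5.664.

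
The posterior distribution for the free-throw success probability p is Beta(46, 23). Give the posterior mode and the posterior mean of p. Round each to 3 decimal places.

Mode = (46−1)/(46+23−2) = 45/67 = 0.672.
Mean = 46/(46+23) = 46/69 = 0.667.
The posterior is left-skewed, so the mode exceeds the mean.

p_MAP = 0.672, E[p|data] = 0.667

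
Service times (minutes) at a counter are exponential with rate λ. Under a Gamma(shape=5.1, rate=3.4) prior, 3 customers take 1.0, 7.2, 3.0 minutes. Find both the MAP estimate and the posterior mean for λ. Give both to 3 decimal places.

λ_MAP = 0.486, E[λ|data] = 0.555

Σ times = 11.2. Posterior: Gamma(shape = 5.1+3 = 8.1, rate = 3.4+11.2 = 14.6).
Mode = (α−1)/β = 7.1/14.6 = 0.486.
Mean = α/β = 8.1/14.6 = 0.555.
Right-skewed posterior ⇒ mode < mean.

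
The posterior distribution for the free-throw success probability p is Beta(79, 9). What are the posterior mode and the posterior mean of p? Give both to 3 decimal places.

Mode = (79−1)/(79+9−2) = 78/86 = 0.907.
Mean = 79/(79+9) = 79/88 = 0.898.

posterior mode = 0.907, posterior mean = 0.898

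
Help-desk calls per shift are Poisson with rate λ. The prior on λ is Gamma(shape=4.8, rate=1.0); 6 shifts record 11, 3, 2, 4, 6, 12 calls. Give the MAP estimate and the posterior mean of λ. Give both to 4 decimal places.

Σ counts = 38. Posterior: Gamma(shape = 4.8+38 = 42.8, rate = 1.0+6 = 7.0).
Mode = (α−1)/β = 41.8/7.0 = 5.9714.
Mean = α/β = 42.8/7.0 = 6.1143.
The mean is pulled above the mode by the posterior's right skew.

MAP = 5.9714; posterior mean = 6.1143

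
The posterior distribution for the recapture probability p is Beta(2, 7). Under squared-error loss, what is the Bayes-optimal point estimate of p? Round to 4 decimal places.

Mode = (2−1)/(2+7−2) = 1/7 = 0.1429.
Mean = 2/(2+7) = 2/9 = 0.2222.
Squared-error loss ⇒ the optimal estimator is the posterior mean.

0.2222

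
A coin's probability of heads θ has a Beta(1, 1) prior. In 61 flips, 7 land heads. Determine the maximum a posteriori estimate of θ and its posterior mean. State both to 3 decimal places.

MAP = 0.115; posterior mean = 0.127

Posterior: Beta(1+7, 1+54) = Beta(8, 55).
Mode = (8−1)/(8+55−2) = 7/61 = 0.115.
With a flat prior the MAP equals the MLE, 7/61.
Mean = 8/(8+55) = 8/63 = 0.127.
Right-skewed posterior ⇒ mode < mean.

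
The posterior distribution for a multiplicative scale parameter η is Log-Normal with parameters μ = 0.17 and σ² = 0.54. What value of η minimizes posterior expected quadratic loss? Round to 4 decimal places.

1.5527

Mode = exp(μ − σ²) = exp(-0.37) = 0.6907.
Mean = exp(μ + σ²/2) = exp(0.440) = 1.5527.
Quadratic loss ⇒ the optimal estimator is the posterior mean.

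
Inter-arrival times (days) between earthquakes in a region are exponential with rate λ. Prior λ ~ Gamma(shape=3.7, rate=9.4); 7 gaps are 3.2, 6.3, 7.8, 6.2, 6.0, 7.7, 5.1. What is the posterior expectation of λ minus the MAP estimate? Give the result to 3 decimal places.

Σ times = 42.3. Posterior: Gamma(shape = 3.7+7 = 10.7, rate = 9.4+42.3 = 51.7).
Mode = (α−1)/β = 9.7/51.7 = 0.188.
Mean = α/β = 10.7/51.7 = 0.207.
Difference = 0.207 − 0.188 = 0.019.

0.019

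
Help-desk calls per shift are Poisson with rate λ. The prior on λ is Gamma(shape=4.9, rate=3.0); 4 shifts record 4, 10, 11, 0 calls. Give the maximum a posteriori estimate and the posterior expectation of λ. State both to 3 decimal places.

Σ counts = 25. Posterior: Gamma(shape = 4.9+25 = 29.9, rate = 3.0+4 = 7.0).
Mode = (α−1)/β = 28.9/7.0 = 4.129.
Mean = α/β = 29.9/7.0 = 4.271.
The mean is pulled above the mode by the posterior's right skew.

maximum a posteriori estimate = 4.129, posterior expectation = 4.271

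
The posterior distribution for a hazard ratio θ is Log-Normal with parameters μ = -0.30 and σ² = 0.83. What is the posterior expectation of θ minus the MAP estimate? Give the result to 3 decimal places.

Mode = exp(μ − σ²) = exp(-1.13) = 0.323.
Mean = exp(μ + σ²/2) = exp(0.115) = 1.122.
Difference = 1.122 − 0.323 = 0.799.
Right-skewed posterior ⇒ mode < mean.

0.799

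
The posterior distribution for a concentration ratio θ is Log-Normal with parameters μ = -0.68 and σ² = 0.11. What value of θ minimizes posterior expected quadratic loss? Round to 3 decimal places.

0.535

Mode = exp(μ − σ²) = exp(-0.79) = 0.454.
Mean = exp(μ + σ²/2) = exp(-0.625) = 0.535.
Quadratic loss ⇒ the optimal estimator is the posterior mean.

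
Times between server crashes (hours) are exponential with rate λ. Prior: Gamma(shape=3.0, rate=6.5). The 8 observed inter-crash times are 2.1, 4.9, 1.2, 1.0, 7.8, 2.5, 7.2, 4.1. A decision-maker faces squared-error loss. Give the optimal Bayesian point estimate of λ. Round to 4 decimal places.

0.2949

Σ times = 30.8. Posterior: Gamma(shape = 3.0+8 = 11.0, rate = 6.5+30.8 = 37.3).
Mode = (α−1)/β = 10.0/37.3 = 0.2681.
Mean = α/β = 11.0/37.3 = 0.2949.
Squared-error loss ⇒ the optimal estimator is the posterior mean.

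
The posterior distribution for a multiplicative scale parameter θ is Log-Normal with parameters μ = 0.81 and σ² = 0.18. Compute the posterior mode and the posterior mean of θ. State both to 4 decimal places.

MAP: 1.8776. Posterior mean: 2.4596.

Mode = exp(μ − σ²) = exp(0.63) = 1.8776.
Mean = exp(μ + σ²/2) = exp(0.900) = 2.4596.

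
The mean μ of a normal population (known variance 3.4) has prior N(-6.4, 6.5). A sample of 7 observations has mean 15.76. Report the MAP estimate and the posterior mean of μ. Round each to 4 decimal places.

μ_MAP = 14.2192, E[μ|data] = 14.2192

Posterior for μ is Normal. Precision-weighted mean: (1/6.5·-6.4 + 7/3.4·15.76) / (1/6.5 + 7/3.4) = 14.2192.
A Normal posterior is symmetric, so mode = mean.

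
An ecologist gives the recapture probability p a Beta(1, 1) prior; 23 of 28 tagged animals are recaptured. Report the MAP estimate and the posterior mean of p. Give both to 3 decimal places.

MAP estimate = 0.821, posterior mean = 0.800

Posterior: Beta(1+23, 1+5) = Beta(24, 6).
Mode = (24−1)/(24+6−2) = 23/28 = 0.821.
With a flat prior the MAP equals the MLE, 23/28.
Mean = 24/(24+6) = 24/30 = 0.800.
Mode > mean: the posterior has a left tail.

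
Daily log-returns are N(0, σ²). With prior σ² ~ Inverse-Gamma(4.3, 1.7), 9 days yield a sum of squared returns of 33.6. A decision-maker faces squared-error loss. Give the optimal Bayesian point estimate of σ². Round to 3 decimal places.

Posterior: Inverse-Gamma(shape = 4.3+9/2 = 8.8, scale = 1.7+33.6/2 = 18.5).
Mode = β/(α+1) = 18.5/9.8 = 1.888.
Mean = β/(α−1) = 18.5/7.8 = 2.372.
Squared-error loss ⇒ the optimal estimator is the posterior mean.

2.372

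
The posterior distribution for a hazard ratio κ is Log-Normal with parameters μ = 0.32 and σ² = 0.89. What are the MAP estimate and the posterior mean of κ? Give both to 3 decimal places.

MAP estimate = 0.566, posterior mean = 2.149

Mode = exp(μ − σ²) = exp(-0.57) = 0.566.
Mean = exp(μ + σ²/2) = exp(0.765) = 2.149.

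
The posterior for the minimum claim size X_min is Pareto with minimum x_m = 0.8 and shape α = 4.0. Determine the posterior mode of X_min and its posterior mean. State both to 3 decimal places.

MAP: 0.800. Posterior mean: 1.067.

The Pareto density is strictly decreasing on [x_m, ∞), so the mode is x_m = 0.800.
Mean = α·x_m/(α−1) = 4.0·0.8/3.0 = 1.067.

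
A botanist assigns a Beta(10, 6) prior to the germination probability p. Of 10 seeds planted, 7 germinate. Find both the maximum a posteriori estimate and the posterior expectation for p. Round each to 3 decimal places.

Posterior: Beta(10+7, 6+3) = Beta(17, 9).
Mode = (17−1)/(17+9−2) = 16/24 = 0.667.
Mean = 17/(17+9) = 17/26 = 0.654.

maximum a posteriori estimate = 0.667, posterior expectation = 0.654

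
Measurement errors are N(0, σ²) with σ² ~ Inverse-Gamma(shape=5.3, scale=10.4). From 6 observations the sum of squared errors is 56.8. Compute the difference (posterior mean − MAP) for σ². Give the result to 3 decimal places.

1.143

Posterior: Inverse-Gamma(shape = 5.3+6/2 = 8.3, scale = 10.4+56.8/2 = 38.8).
Mode = β/(α+1) = 38.8/9.3 = 4.172.
Mean = β/(α−1) = 38.8/7.3 = 5.315.
Difference = 5.315 − 4.172 = 1.143.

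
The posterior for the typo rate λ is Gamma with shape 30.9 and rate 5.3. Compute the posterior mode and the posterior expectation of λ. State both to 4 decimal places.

Mode = (α−1)/β = 29.9/5.3 = 5.6415.
Mean = α/β = 30.9/5.3 = 5.8302.
The posterior is right-skewed, so the mean exceeds the mode.

posterior mode = 5.6415, posterior expectation = 5.8302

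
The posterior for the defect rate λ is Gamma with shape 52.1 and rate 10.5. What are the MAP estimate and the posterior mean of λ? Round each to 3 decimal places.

MAP = 4.867; posterior mean = 4.962

Mode = (α−1)/β = 51.1/10.5 = 4.867.
Mean = α/β = 52.1/10.5 = 4.962.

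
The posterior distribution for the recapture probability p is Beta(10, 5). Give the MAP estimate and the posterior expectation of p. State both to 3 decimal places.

Mode = (10−1)/(10+5−2) = 9/13 = 0.692.
Mean = 10/(10+5) = 10/15 = 0.667.

MAP: 0.692. Posterior mean: 0.667.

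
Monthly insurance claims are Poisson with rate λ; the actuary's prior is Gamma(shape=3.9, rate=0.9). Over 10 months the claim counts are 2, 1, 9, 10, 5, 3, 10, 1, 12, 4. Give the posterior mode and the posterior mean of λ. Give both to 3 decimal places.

Σ counts = 57. Posterior: Gamma(shape = 3.9+57 = 60.9, rate = 0.9+10 = 10.9).
Mode = (α−1)/β = 59.9/10.9 = 5.495.
Mean = α/β = 60.9/10.9 = 5.587.

MAP = 5.495, posterior mean = 5.587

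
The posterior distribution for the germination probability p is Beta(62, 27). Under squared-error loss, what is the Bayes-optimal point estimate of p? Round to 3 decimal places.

0.697

Mode = (62−1)/(62+27−2) = 61/87 = 0.701.
Mean = 62/(62+27) = 62/89 = 0.697.
Squared-error loss ⇒ the optimal estimator is the posterior mean.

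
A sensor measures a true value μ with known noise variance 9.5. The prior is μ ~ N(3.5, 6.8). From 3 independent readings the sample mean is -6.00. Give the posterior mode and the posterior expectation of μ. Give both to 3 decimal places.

Posterior for μ is Normal. Precision-weighted mean: (1/6.8·3.5 + 3/9.5·-6.00) / (1/6.8 + 3/9.5) = -2.982.
A Normal posterior is symmetric, so mode = mean.

MAP = -2.982, posterior mean = -2.982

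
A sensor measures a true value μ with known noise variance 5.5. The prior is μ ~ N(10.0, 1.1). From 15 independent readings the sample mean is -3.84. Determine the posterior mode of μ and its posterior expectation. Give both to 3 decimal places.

MAP = -0.380; posterior mean = -0.380

Posterior for μ is Normal. Precision-weighted mean: (1/1.1·10.0 + 15/5.5·-3.84) / (1/1.1 + 15/5.5) = -0.380.
A Normal posterior is symmetric, so mode = mean.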